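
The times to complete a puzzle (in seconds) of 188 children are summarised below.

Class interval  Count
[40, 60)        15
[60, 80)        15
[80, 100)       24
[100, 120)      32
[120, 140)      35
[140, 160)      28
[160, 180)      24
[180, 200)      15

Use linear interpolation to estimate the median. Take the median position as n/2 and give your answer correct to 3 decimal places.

124.571

Cumulative frequencies: 15, 30, 54, 86, 121, 149, 173, 188
n = 188; position = n/2 = 94.
This falls in the class [120, 140): L = 120, F = 86, f = 35, h = 20.
Median ≈ 120 + ((94 − 86) / 35) × 20 = 124.5714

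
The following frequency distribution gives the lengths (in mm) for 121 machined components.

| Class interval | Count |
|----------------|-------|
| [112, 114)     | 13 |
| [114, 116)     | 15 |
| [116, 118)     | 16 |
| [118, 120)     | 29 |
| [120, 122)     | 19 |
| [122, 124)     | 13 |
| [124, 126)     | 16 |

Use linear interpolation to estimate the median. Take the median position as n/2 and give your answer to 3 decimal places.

Cumulative frequencies: 13, 28, 44, 73, 92, 105, 121
n = 121; position = n/2 = 60.5.
This falls in the class [118, 120): L = 118, F = 44, f = 29, h = 2.
Median ≈ 118 + ((60.5 − 44) / 29) × 2 = 119.1379

119.138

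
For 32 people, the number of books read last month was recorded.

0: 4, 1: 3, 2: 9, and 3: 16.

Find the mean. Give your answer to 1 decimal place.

2.2

Values: 0, 1, 2, 3
Σfx = 4×0 + 3×1 + 9×2 + 16×3 = 69
n = Σf = 32
Mean = 69 / 32 = 2.1562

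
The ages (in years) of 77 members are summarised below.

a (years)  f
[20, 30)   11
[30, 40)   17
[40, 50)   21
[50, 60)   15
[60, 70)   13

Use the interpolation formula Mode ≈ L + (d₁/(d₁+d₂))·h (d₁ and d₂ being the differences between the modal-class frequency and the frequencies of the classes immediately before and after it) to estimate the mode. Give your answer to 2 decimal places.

Modal class: [40, 50) (highest frequency 21).
d₁ = 21 − 17 = 4, d₂ = 21 − 15 = 6
Mode ≈ 40 + (4/(4+6)) × 10 = 40 + 4.0000 = 44.0000

44.00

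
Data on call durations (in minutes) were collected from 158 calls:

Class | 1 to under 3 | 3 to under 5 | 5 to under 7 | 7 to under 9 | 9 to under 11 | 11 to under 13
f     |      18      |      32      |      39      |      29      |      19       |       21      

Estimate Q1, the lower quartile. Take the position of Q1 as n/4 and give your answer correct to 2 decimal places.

Cumulative frequencies: 18, 50, 89, 118, 137, 158
n = 158; position = n/4 = 39.5.
This falls in the class 3 to under 5: L = 3, F = 18, f = 32, h = 2.
Lower quartile ≈ 3 + ((39.5 − 18) / 32) × 2 = 4.3438

4.34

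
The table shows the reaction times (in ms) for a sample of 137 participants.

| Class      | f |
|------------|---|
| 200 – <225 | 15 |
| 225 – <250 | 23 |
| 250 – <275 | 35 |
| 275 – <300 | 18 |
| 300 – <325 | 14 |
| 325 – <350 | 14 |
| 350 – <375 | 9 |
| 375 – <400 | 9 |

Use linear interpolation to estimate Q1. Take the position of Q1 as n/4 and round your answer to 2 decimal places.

Cumulative frequencies: 15, 38, 73, 91, 105, 119, 128, 137
n = 137; position = n/4 = 34.25.
This falls in the class 225 – <250: L = 225, F = 15, f = 23, h = 25.
Lower quartile ≈ 225 + ((34.25 − 15) / 23) × 25 = 245.9239

245.92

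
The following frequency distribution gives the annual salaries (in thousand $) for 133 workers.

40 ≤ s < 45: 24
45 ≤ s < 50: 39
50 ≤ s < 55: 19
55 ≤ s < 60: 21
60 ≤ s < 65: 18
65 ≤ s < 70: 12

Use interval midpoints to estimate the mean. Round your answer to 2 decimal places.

52.73

Midpoints: 42.5, 47.5, 52.5, 57.5, 62.5, 67.5
Σfm = 24×42.5 + 39×47.5 + 19×52.5 + 21×57.5 + 18×62.5 + 12×67.5 = 7012.5
n = Σf = 133
Mean = 7012.5 / 133 = 52.7256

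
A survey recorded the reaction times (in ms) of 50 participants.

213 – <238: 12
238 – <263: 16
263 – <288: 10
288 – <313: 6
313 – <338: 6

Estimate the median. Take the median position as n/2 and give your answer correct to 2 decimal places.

Cumulative frequencies: 12, 28, 38, 44, 50
n = 50; position = n/2 = 25.
This falls in the class 238 – <263: L = 238, F = 12, f = 16, h = 25.
Median ≈ 238 + ((25 − 12) / 16) × 25 = 258.3125

258.31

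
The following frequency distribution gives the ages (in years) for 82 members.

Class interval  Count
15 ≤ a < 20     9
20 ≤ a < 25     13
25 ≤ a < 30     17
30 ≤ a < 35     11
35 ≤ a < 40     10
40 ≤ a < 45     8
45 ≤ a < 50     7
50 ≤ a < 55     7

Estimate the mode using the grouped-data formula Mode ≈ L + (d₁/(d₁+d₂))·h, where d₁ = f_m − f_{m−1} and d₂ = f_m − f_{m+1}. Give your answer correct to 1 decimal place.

Modal class: 25 ≤ a < 30 (highest frequency 17).
d₁ = 17 − 13 = 4, d₂ = 17 − 11 = 6
Mode ≈ 25 + (4/(4+6)) × 5 = 25 + 2.0000 = 27.0000

27.0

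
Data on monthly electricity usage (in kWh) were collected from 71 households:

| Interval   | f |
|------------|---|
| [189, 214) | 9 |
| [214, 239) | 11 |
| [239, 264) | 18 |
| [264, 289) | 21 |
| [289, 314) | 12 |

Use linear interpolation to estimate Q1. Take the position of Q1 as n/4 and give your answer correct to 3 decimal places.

233.886

Cumulative frequencies: 9, 20, 38, 59, 71
n = 71; position = n/4 = 17.75.
This falls in the class [214, 239): L = 214, F = 9, f = 11, h = 25.
Lower quartile ≈ 214 + ((17.75 − 9) / 11) × 25 = 233.8864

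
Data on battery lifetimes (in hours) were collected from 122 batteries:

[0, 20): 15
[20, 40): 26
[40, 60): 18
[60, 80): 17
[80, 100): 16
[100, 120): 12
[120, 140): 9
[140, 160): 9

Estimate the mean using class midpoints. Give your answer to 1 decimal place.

68.0

Midpoints: 10, 30, 50, 70, 90, 110, 130, 150
Σfm = 15×10 + 26×30 + 18×50 + 17×70 + 16×90 + 12×110 + 9×130 + 9×150 = 8300
n = Σf = 122
Mean = 8300 / 122 = 68.0328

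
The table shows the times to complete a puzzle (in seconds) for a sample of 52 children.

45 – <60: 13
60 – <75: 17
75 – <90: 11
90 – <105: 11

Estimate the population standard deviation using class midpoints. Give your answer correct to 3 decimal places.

Midpoints: 52.5, 67.5, 82.5, 97.5
n = 52, Σfm = 3810, mean = 73.2692
Σfm² = 292725
Σf(m − x̄)² = Σfm² − (Σfm)²/n = 292725 − 3810²/52 = 13569.2308
Population variance = 13569.2308 / 52 = 260.9467
Standard deviation = √260.9467 = 16.1538

16.154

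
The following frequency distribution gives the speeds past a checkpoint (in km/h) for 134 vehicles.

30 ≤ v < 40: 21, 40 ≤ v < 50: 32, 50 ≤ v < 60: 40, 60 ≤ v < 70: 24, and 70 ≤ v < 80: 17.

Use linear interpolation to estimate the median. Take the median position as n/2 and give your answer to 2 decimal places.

Cumulative frequencies: 21, 53, 93, 117, 134
n = 134; position = n/2 = 67.
This falls in the class 50 ≤ v < 60: L = 50, F = 53, f = 40, h = 10.
Median ≈ 50 + ((67 − 53) / 40) × 10 = 53.5000

53.50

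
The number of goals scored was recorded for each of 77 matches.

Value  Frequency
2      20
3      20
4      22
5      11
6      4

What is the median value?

Cumulative frequencies: 20, 40, 62, 73, 77
n = 77, so the median is the value in position (n+1)/2 = 39.
Position 39 falls at value 3.

3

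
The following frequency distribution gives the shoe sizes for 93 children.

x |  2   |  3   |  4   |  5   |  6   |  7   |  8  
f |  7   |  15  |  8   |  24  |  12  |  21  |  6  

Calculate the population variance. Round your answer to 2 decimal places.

3.00

Values: 2, 3, 4, 5, 6, 7, 8
n = 93, Σfx = 478, mean = 5.1398
Σfx² = 2736
Σf(x − x̄)² = Σfx² − (Σfx)²/n = 2736 − 478²/93 = 279.1828
Population variance = 279.1828 / 93 = 3.0020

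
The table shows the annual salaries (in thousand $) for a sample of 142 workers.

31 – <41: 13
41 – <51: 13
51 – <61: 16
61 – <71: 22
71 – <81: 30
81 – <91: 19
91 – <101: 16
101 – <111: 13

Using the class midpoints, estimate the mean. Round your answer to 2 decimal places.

72.13

Midpoints: 36, 46, 56, 66, 76, 86, 96, 106
Σfm = 13×36 + 13×46 + 16×56 + 22×66 + 30×76 + 19×86 + 16×96 + 13×106 = 10242
n = Σf = 142
Mean = 10242 / 142 = 72.1268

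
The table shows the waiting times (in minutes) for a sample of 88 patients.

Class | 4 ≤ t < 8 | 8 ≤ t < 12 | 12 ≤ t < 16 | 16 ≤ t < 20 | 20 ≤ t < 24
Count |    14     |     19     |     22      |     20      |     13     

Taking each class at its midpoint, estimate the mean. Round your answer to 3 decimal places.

13.955

Midpoints: 6, 10, 14, 18, 22
Σfm = 14×6 + 19×10 + 22×14 + 20×18 + 13×22 = 1228
n = Σf = 88
Mean = 1228 / 88 = 13.9545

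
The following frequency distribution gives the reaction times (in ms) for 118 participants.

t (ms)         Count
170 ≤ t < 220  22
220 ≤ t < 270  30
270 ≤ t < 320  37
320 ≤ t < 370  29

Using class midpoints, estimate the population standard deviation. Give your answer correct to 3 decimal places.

Midpoints: 195, 245, 295, 345
n = 118, Σfm = 32560, mean = 275.9322
Σfm² = 9308950
Σf(m − x̄)² = Σfm² − (Σfm)²/n = 9308950 − 32560²/118 = 324597.4576
Population variance = 324597.4576 / 118 = 2750.8259
Standard deviation = √2750.8259 = 52.4483

52.448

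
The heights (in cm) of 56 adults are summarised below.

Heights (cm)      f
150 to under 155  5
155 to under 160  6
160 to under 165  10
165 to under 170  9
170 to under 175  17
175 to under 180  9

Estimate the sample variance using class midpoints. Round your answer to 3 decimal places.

Midpoints: 152.5, 157.5, 162.5, 167.5, 172.5, 177.5
n = 56, Σfm = 9370, mean = 167.3214
Σfm² = 1571100
Σf(m − x̄)² = Σfm² − (Σfm)²/n = 1571100 − 9370²/56 = 3298.2143
Sample variance = 3298.2143 / 55 = 59.9675

59.968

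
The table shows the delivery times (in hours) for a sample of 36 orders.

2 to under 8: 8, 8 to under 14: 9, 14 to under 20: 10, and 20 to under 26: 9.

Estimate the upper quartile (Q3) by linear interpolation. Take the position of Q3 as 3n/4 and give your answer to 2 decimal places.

20.00

Cumulative frequencies: 8, 17, 27, 36
n = 36; position = 3n/4 = 27.
This falls in the class 14 to under 20: L = 14, F = 17, f = 10, h = 6.
Upper quartile ≈ 14 + ((27 − 17) / 10) × 6 = 20.0000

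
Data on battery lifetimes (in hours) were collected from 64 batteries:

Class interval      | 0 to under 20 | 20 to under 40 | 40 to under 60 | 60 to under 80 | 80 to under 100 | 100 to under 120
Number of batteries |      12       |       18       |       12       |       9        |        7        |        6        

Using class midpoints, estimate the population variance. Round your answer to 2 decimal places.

981.15

Midpoints: 10, 30, 50, 70, 90, 110
n = 64, Σfm = 3180, mean = 49.6875
Σfm² = 220800
Σf(m − x̄)² = Σfm² − (Σfm)²/n = 220800 − 3180²/64 = 62793.7500
Population variance = 62793.7500 / 64 = 981.1523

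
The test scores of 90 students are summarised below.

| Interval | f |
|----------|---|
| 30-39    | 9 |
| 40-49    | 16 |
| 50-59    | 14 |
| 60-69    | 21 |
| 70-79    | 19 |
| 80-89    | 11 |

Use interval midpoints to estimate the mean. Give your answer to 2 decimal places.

Midpoints: 34.5, 44.5, 54.5, 64.5, 74.5, 84.5
Σfm = 9×34.5 + 16×44.5 + 14×54.5 + 21×64.5 + 19×74.5 + 11×84.5 = 5485
n = Σf = 90
Mean = 5485 / 90 = 60.9444

60.94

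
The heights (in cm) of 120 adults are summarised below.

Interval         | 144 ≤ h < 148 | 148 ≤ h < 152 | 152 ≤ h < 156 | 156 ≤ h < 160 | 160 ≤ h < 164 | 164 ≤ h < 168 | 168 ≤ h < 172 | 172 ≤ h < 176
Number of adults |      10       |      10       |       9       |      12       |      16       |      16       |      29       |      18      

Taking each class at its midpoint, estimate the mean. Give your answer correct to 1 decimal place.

162.9

Midpoints: 146, 150, 154, 158, 162, 166, 170, 174
Σfm = 10×146 + 10×150 + 9×154 + 12×158 + 16×162 + 16×166 + 29×170 + 18×174 = 19552
n = Σf = 120
Mean = 19552 / 120 = 162.9333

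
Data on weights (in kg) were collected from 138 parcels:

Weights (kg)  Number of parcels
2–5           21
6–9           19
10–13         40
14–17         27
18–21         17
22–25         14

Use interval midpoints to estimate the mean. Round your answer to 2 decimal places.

12.72

Midpoints: 3.5, 7.5, 11.5, 15.5, 19.5, 23.5
Σfm = 21×3.5 + 19×7.5 + 40×11.5 + 27×15.5 + 17×19.5 + 14×23.5 = 1755
n = Σf = 138
Mean = 1755 / 138 = 12.7174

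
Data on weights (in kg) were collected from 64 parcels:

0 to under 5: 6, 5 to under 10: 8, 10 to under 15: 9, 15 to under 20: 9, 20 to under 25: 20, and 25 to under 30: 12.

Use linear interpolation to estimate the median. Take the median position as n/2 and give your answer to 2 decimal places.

Cumulative frequencies: 6, 14, 23, 32, 52, 64
n = 64; position = n/2 = 32.
This falls in the class 15 to under 20: L = 15, F = 23, f = 9, h = 5.
Median ≈ 15 + ((32 − 23) / 9) × 5 = 20.0000

20.00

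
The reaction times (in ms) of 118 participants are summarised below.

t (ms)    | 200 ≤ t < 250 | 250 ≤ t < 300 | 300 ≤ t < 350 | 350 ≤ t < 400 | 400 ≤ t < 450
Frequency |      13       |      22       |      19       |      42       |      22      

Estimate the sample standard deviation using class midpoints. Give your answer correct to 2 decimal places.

64.01

Midpoints: 225, 275, 325, 375, 425
n = 118, Σfm = 40250, mean = 341.1017
Σfm² = 14208750
Σf(m − x̄)² = Σfm² − (Σfm)²/n = 14208750 − 40250²/118 = 479406.7797
Sample variance = 479406.7797 / 117 = 4097.4938
Standard deviation = √4097.4938 = 64.0117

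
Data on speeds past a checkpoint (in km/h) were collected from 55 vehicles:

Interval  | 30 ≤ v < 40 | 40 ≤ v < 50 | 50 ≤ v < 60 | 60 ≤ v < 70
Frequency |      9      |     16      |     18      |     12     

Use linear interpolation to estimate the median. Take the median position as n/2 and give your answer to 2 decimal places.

Cumulative frequencies: 9, 25, 43, 55
n = 55; position = n/2 = 27.5.
This falls in the class 50 ≤ v < 60: L = 50, F = 25, f = 18, h = 10.
Median ≈ 50 + ((27.5 − 25) / 18) × 10 = 51.3889

51.39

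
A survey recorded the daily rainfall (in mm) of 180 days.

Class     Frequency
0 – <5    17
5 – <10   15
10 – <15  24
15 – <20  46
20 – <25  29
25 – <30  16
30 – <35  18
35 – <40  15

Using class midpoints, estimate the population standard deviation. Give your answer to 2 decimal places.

Midpoints: 2.5, 7.5, 12.5, 17.5, 22.5, 27.5, 32.5, 37.5
n = 180, Σfm = 3500, mean = 19.4444
Σfm² = 85675
Σf(m − x̄)² = Σfm² − (Σfm)²/n = 85675 − 3500²/180 = 17619.4444
Population variance = 17619.4444 / 180 = 97.8858
Standard deviation = √97.8858 = 9.8937

9.89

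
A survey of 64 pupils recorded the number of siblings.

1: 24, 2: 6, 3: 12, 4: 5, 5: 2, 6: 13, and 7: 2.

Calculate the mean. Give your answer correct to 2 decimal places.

3.03

Values: 1, 2, 3, 4, 5, 6, 7
Σfx = 24×1 + 6×2 + 12×3 + 5×4 + 2×5 + 13×6 + 2×7 = 194
n = Σf = 64
Mean = 194 / 64 = 3.0312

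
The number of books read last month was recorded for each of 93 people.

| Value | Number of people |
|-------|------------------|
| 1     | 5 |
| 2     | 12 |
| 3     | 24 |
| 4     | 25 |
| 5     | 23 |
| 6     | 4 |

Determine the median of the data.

Cumulative frequencies: 5, 17, 41, 66, 89, 93
n = 93, so the median is the value in position (n+1)/2 = 47.
Position 47 falls at value 4.

4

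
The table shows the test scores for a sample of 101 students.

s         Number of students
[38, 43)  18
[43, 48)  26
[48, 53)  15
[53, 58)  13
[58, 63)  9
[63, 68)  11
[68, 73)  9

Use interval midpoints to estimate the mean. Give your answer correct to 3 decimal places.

52.381

Midpoints: 40.5, 45.5, 50.5, 55.5, 60.5, 65.5, 70.5
Σfm = 18×40.5 + 26×45.5 + 15×50.5 + 13×55.5 + 9×60.5 + 11×65.5 + 9×70.5 = 5290.5
n = Σf = 101
Mean = 5290.5 / 101 = 52.3812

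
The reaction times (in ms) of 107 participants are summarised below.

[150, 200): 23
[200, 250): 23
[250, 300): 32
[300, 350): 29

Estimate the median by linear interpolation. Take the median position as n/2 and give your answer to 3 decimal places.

Cumulative frequencies: 23, 46, 78, 107
n = 107; position = n/2 = 53.5.
This falls in the class [250, 300): L = 250, F = 46, f = 32, h = 50.
Median ≈ 250 + ((53.5 − 46) / 32) × 50 = 261.7188

261.719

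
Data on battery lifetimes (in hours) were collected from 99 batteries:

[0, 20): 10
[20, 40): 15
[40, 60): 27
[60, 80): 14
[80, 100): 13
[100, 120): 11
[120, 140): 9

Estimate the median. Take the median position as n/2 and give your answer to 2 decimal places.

Cumulative frequencies: 10, 25, 52, 66, 79, 90, 99
n = 99; position = n/2 = 49.5.
This falls in the class [40, 60): L = 40, F = 25, f = 27, h = 20.
Median ≈ 40 + ((49.5 − 25) / 27) × 20 = 58.1481

58.15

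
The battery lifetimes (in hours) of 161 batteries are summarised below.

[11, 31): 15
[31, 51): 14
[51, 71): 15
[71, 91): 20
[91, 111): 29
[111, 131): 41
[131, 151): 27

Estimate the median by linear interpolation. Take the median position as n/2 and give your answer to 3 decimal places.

102.379

Cumulative frequencies: 15, 29, 44, 64, 93, 134, 161
n = 161; position = n/2 = 80.5.
This falls in the class [91, 111): L = 91, F = 64, f = 29, h = 20.
Median ≈ 91 + ((80.5 − 64) / 29) × 20 = 102.3793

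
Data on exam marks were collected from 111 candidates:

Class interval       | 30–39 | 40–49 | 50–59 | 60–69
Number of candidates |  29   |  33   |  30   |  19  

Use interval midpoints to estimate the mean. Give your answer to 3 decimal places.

Midpoints: 34.5, 44.5, 54.5, 64.5
Σfm = 29×34.5 + 33×44.5 + 30×54.5 + 19×64.5 = 5329.5
n = Σf = 111
Mean = 5329.5 / 111 = 48.0135

48.014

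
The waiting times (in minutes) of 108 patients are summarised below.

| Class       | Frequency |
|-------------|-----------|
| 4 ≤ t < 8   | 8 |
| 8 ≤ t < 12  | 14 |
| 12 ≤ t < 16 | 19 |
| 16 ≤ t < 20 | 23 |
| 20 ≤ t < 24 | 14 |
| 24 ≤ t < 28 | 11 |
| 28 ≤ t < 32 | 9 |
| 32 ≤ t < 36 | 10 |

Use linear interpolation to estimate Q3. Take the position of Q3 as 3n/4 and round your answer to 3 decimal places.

Cumulative frequencies: 8, 22, 41, 64, 78, 89, 98, 108
n = 108; position = 3n/4 = 81.
This falls in the class 24 ≤ t < 28: L = 24, F = 78, f = 11, h = 4.
Upper quartile ≈ 24 + ((81 − 78) / 11) × 4 = 25.0909

25.091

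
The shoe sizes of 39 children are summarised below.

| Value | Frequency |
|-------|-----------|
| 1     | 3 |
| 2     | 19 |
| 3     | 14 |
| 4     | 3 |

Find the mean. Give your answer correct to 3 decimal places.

Values: 1, 2, 3, 4
Σfx = 3×1 + 19×2 + 14×3 + 3×4 = 95
n = Σf = 39
Mean = 95 / 39 = 2.4359

2.436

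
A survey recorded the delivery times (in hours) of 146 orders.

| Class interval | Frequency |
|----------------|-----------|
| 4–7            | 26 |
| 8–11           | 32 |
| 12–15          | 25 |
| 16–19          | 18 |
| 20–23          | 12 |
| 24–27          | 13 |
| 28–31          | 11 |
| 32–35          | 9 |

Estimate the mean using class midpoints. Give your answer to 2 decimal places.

Midpoints: 5.5, 9.5, 13.5, 17.5, 21.5, 25.5, 29.5, 33.5
Σfm = 26×5.5 + 32×9.5 + 25×13.5 + 18×17.5 + 12×21.5 + 13×25.5 + 11×29.5 + 9×33.5 = 2315
n = Σf = 146
Mean = 2315 / 146 = 15.8562

15.86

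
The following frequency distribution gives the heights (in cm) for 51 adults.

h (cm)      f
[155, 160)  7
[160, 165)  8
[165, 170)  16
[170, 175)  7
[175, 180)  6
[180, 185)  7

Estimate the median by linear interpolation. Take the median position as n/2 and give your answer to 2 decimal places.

168.28

Cumulative frequencies: 7, 15, 31, 38, 44, 51
n = 51; position = n/2 = 25.5.
This falls in the class [165, 170): L = 165, F = 15, f = 16, h = 5.
Median ≈ 165 + ((25.5 − 15) / 16) × 5 = 168.2812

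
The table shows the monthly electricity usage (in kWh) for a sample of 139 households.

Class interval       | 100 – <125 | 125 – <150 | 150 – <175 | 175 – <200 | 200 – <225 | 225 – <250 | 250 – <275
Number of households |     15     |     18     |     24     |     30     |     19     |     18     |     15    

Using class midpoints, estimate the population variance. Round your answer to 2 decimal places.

Midpoints: 112.5, 137.5, 162.5, 187.5, 212.5, 237.5, 262.5
n = 139, Σfm = 25937.5, mean = 186.6007
Σfm² = 5125468.75
Σf(m − x̄)² = Σfm² − (Σfm)²/n = 5125468.75 − 25937.5²/139 = 285512.5899
Population variance = 285512.5899 / 139 = 2054.0474

2054.05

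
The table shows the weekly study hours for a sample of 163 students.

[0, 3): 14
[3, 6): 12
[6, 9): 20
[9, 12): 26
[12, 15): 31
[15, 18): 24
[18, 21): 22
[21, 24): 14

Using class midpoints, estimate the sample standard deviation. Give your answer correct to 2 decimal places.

6.06

Midpoints: 1.5, 4.5, 7.5, 10.5, 13.5, 16.5, 19.5, 22.5
n = 163, Σfm = 2056.5, mean = 12.6166
Σfm² = 31902.75
Σf(m − x̄)² = Σfm² − (Σfm)²/n = 31902.75 − 2056.5²/163 = 5956.7853
Sample variance = 5956.7853 / 162 = 36.7703
Standard deviation = √36.7703 = 6.0639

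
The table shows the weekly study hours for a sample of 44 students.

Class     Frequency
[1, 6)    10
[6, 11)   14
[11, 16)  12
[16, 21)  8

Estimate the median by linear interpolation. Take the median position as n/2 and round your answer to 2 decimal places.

10.29

Cumulative frequencies: 10, 24, 36, 44
n = 44; position = n/2 = 22.
This falls in the class [6, 11): L = 6, F = 10, f = 14, h = 5.
Median ≈ 6 + ((22 − 10) / 14) × 5 = 10.2857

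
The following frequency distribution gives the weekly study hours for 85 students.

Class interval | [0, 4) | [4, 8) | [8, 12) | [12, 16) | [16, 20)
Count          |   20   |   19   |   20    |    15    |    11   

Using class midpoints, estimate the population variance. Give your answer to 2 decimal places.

Midpoints: 2, 6, 10, 14, 18
n = 85, Σfm = 762, mean = 8.9647
Σfm² = 9268
Σf(m − x̄)² = Σfm² − (Σfm)²/n = 9268 − 762²/85 = 2436.8941
Population variance = 2436.8941 / 85 = 28.6693

28.67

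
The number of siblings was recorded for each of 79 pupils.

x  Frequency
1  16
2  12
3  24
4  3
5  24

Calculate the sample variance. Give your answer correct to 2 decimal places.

2.24

Values: 1, 2, 3, 4, 5
n = 79, Σfx = 244, mean = 3.0886
Σfx² = 928
Σf(x − x̄)² = Σfx² − (Σfx)²/n = 928 − 244²/79 = 174.3797
Sample variance = 174.3797 / 78 = 2.2356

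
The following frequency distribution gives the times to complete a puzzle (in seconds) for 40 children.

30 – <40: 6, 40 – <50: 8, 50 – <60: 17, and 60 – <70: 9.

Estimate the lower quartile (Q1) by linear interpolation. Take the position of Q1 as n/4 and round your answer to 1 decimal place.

Cumulative frequencies: 6, 14, 31, 40
n = 40; position = n/4 = 10.
This falls in the class 40 – <50: L = 40, F = 6, f = 8, h = 10.
Lower quartile ≈ 40 + ((10 − 6) / 8) × 10 = 45.0000

45.0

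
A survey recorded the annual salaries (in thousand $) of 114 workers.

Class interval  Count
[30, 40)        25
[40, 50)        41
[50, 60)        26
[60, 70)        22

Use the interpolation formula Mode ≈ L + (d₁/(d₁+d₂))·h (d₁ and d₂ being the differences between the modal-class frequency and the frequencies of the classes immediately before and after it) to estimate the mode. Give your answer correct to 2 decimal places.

45.16

Modal class: [40, 50) (highest frequency 41).
d₁ = 41 − 25 = 16, d₂ = 41 − 26 = 15
Mode ≈ 40 + (16/(16+15)) × 10 = 40 + 5.1613 = 45.1613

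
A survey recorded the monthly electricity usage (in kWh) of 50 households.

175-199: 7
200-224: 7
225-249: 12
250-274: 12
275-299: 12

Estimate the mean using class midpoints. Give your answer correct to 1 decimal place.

Midpoints: 187, 212, 237, 262, 287
Σfm = 7×187 + 7×212 + 12×237 + 12×262 + 12×287 = 12225
n = Σf = 50
Mean = 12225 / 50 = 244.5000

244.5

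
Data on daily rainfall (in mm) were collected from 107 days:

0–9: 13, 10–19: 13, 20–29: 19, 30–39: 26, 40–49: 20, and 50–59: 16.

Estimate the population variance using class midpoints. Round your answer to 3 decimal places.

Midpoints: 4.5, 14.5, 24.5, 34.5, 44.5, 54.5
n = 107, Σfm = 3371.5, mean = 31.5093
Σfm² = 132476.75
Σf(m − x̄)² = Σfm² − (Σfm)²/n = 132476.75 − 3371.5²/107 = 26242.9907
Population variance = 26242.9907 / 107 = 245.2616

245.262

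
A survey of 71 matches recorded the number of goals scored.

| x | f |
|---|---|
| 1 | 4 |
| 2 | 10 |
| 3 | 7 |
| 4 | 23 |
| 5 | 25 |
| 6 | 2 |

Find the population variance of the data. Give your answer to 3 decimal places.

1.614

Values: 1, 2, 3, 4, 5, 6
n = 71, Σfx = 274, mean = 3.8592
Σfx² = 1172
Σf(x − x̄)² = Σfx² − (Σfx)²/n = 1172 − 274²/71 = 114.5915
Population variance = 114.5915 / 71 = 1.6140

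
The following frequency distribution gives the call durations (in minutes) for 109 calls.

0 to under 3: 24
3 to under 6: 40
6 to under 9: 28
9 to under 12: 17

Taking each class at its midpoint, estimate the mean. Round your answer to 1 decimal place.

5.5

Midpoints: 1.5, 4.5, 7.5, 10.5
Σfm = 24×1.5 + 40×4.5 + 28×7.5 + 17×10.5 = 604.5
n = Σf = 109
Mean = 604.5 / 109 = 5.5459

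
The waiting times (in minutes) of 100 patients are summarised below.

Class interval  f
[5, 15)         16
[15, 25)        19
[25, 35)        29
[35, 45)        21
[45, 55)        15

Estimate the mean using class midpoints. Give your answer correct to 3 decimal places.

30.000

Midpoints: 10, 20, 30, 40, 50
Σfm = 16×10 + 19×20 + 29×30 + 21×40 + 15×50 = 3000
n = Σf = 100
Mean = 3000 / 100 = 30.0000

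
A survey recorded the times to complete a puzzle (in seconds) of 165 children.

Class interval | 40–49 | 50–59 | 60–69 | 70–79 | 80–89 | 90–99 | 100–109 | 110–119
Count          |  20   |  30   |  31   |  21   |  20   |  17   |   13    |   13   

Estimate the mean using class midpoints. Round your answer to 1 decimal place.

Midpoints: 44.5, 54.5, 64.5, 74.5, 84.5, 94.5, 104.5, 114.5
Σfm = 20×44.5 + 30×54.5 + 31×64.5 + 21×74.5 + 20×84.5 + 17×94.5 + 13×104.5 + 13×114.5 = 12232.5
n = Σf = 165
Mean = 12232.5 / 165 = 74.1364

74.1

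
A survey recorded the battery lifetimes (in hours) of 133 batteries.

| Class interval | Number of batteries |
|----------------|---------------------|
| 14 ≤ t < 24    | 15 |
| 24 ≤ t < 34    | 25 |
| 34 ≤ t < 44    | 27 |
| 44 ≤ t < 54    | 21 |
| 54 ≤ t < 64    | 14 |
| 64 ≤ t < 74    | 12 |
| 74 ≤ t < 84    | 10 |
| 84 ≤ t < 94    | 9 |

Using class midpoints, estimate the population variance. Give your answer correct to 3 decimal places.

417.717

Midpoints: 19, 29, 39, 49, 59, 69, 79, 89
n = 133, Σfm = 6337, mean = 47.6466
Σfm² = 357493
Σf(m − x̄)² = Σfm² − (Σfm)²/n = 357493 − 6337²/133 = 55556.3910
Population variance = 55556.3910 / 133 = 417.7172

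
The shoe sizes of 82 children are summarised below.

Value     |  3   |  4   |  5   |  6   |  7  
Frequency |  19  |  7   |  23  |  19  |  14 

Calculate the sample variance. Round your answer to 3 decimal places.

1.950

Values: 3, 4, 5, 6, 7
n = 82, Σfx = 412, mean = 5.0244
Σfx² = 2228
Σf(x − x̄)² = Σfx² − (Σfx)²/n = 2228 − 412²/82 = 157.9512
Sample variance = 157.9512 / 81 = 1.9500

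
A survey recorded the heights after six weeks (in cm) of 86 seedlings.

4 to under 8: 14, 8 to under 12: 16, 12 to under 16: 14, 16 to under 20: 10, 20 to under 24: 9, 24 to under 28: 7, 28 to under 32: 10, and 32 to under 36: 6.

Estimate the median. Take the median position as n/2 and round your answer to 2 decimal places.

Cumulative frequencies: 14, 30, 44, 54, 63, 70, 80, 86
n = 86; position = n/2 = 43.
This falls in the class 12 to under 16: L = 12, F = 30, f = 14, h = 4.
Median ≈ 12 + ((43 − 30) / 14) × 4 = 15.7143

15.71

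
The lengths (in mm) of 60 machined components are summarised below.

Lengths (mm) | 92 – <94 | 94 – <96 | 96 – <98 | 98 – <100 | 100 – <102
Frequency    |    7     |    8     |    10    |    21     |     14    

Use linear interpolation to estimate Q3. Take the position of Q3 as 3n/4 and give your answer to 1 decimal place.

99.9

Cumulative frequencies: 7, 15, 25, 46, 60
n = 60; position = 3n/4 = 45.
This falls in the class 98 – <100: L = 98, F = 25, f = 21, h = 2.
Upper quartile ≈ 98 + ((45 − 25) / 21) × 2 = 99.9048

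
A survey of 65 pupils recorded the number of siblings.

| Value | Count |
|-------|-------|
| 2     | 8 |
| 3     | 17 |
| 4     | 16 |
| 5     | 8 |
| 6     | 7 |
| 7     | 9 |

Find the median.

4

Cumulative frequencies: 8, 25, 41, 49, 56, 65
n = 65, so the median is the value in position (n+1)/2 = 33.
Position 33 falls at value 4.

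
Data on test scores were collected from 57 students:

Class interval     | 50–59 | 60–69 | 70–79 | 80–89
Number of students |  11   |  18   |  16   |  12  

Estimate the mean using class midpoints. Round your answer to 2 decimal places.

69.59

Midpoints: 54.5, 64.5, 74.5, 84.5
Σfm = 11×54.5 + 18×64.5 + 16×74.5 + 12×84.5 = 3966.5
n = Σf = 57
Mean = 3966.5 / 57 = 69.5877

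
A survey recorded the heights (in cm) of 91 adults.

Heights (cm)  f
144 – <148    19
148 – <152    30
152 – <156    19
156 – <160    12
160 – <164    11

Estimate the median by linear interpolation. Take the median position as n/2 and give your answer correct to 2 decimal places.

151.53

Cumulative frequencies: 19, 49, 68, 80, 91
n = 91; position = n/2 = 45.5.
This falls in the class 148 – <152: L = 148, F = 19, f = 30, h = 4.
Median ≈ 148 + ((45.5 − 19) / 30) × 4 = 151.5333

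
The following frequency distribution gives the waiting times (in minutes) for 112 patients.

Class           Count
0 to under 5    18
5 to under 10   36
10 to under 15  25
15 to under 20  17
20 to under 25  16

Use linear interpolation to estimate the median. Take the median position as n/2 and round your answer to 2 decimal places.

Cumulative frequencies: 18, 54, 79, 96, 112
n = 112; position = n/2 = 56.
This falls in the class 10 to under 15: L = 10, F = 54, f = 25, h = 5.
Median ≈ 10 + ((56 − 54) / 25) × 5 = 10.4000

10.40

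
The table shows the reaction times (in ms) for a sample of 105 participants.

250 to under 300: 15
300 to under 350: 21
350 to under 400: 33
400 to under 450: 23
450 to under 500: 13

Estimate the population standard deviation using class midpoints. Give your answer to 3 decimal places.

60.937

Midpoints: 275, 325, 375, 425, 475
n = 105, Σfm = 39275, mean = 374.0476
Σfm² = 15080625
Σf(m − x̄)² = Σfm² − (Σfm)²/n = 15080625 − 39275²/105 = 389904.7619
Population variance = 389904.7619 / 105 = 3713.3787
Standard deviation = √3713.3787 = 60.9375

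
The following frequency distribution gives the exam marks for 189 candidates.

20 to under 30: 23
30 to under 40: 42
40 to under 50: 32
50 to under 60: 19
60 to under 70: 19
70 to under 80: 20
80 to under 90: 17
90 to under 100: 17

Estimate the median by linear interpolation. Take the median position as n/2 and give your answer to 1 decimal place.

Cumulative frequencies: 23, 65, 97, 116, 135, 155, 172, 189
n = 189; position = n/2 = 94.5.
This falls in the class 40 to under 50: L = 40, F = 65, f = 32, h = 10.
Median ≈ 40 + ((94.5 − 65) / 32) × 10 = 49.2188

49.2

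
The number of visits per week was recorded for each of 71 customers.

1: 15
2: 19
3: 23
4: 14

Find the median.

Cumulative frequencies: 15, 34, 57, 71
n = 71, so the median is the value in position (n+1)/2 = 36.
Position 36 falls at value 3.

3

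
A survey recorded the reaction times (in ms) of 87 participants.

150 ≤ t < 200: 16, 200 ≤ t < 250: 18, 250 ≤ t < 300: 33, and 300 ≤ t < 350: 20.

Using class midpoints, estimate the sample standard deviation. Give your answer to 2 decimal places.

51.62

Midpoints: 175, 225, 275, 325
n = 87, Σfm = 22425, mean = 257.7586
Σfm² = 6009375
Σf(m − x̄)² = Σfm² − (Σfm)²/n = 6009375 − 22425²/87 = 229137.9310
Sample variance = 229137.9310 / 86 = 2664.3945
Standard deviation = √2664.3945 = 51.6178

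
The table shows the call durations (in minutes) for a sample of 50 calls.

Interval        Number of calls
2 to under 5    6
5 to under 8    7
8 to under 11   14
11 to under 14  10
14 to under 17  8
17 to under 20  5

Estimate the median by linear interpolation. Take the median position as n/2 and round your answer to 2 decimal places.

Cumulative frequencies: 6, 13, 27, 37, 45, 50
n = 50; position = n/2 = 25.
This falls in the class 8 to under 11: L = 8, F = 13, f = 14, h = 3.
Median ≈ 8 + ((25 − 13) / 14) × 3 = 10.5714

10.57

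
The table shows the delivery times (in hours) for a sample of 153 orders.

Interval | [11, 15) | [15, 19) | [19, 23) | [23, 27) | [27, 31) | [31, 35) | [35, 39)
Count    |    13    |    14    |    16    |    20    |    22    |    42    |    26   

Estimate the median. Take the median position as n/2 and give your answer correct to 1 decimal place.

29.5

Cumulative frequencies: 13, 27, 43, 63, 85, 127, 153
n = 153; position = n/2 = 76.5.
This falls in the class [27, 31): L = 27, F = 63, f = 22, h = 4.
Median ≈ 27 + ((76.5 − 63) / 22) × 4 = 29.4545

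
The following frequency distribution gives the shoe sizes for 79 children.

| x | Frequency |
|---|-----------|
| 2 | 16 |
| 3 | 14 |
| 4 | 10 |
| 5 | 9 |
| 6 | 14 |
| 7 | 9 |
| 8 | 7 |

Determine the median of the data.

Cumulative frequencies: 16, 30, 40, 49, 63, 72, 79
n = 79, so the median is the value in position (n+1)/2 = 40.
Position 40 falls at value 4.

4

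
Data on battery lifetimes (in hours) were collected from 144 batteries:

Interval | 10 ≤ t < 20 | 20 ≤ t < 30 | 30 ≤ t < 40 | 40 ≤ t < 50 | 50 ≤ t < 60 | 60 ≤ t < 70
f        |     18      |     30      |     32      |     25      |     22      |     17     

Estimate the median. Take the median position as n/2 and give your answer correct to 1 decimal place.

Cumulative frequencies: 18, 48, 80, 105, 127, 144
n = 144; position = n/2 = 72.
This falls in the class 30 ≤ t < 40: L = 30, F = 48, f = 32, h = 10.
Median ≈ 30 + ((72 − 48) / 32) × 10 = 37.5000

37.5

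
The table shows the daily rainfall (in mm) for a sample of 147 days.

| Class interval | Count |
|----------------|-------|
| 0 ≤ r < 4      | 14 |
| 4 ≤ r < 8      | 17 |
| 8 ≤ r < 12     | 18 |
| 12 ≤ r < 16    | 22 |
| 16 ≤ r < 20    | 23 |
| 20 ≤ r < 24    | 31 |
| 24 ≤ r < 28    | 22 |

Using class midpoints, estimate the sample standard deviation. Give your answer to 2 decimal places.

Midpoints: 2, 6, 10, 14, 18, 22, 26
n = 147, Σfm = 2286, mean = 15.5510
Σfm² = 44108
Σf(m − x̄)² = Σfm² − (Σfm)²/n = 44108 − 2286²/147 = 8558.3673
Sample variance = 8558.3673 / 146 = 58.6190
Standard deviation = √58.6190 = 7.6563

7.66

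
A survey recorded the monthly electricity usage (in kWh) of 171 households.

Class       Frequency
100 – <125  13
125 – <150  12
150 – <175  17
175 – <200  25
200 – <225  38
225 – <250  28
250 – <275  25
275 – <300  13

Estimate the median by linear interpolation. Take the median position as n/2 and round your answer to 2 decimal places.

Cumulative frequencies: 13, 25, 42, 67, 105, 133, 158, 171
n = 171; position = n/2 = 85.5.
This falls in the class 200 – <225: L = 200, F = 67, f = 38, h = 25.
Median ≈ 200 + ((85.5 − 67) / 38) × 25 = 212.1711

212.17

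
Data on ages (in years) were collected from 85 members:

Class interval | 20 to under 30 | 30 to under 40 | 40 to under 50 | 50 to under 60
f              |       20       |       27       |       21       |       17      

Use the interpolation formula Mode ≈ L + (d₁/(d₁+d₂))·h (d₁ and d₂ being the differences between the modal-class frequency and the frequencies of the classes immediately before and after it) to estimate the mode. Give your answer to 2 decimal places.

Modal class: 30 to under 40 (highest frequency 27).
d₁ = 27 − 20 = 7, d₂ = 27 − 21 = 6
Mode ≈ 30 + (7/(7+6)) × 10 = 30 + 5.3846 = 35.3846

35.38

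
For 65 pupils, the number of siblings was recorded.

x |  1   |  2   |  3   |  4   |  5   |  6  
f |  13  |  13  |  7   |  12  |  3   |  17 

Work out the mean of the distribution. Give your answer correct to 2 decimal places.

Values: 1, 2, 3, 4, 5, 6
Σfx = 13×1 + 13×2 + 7×3 + 12×4 + 3×5 + 17×6 = 225
n = Σf = 65
Mean = 225 / 65 = 3.4615

3.46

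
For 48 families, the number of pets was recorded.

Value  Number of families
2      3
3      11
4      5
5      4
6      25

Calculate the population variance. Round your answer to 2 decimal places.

2.05

Values: 2, 3, 4, 5, 6
n = 48, Σfx = 229, mean = 4.7708
Σfx² = 1191
Σf(x − x̄)² = Σfx² − (Σfx)²/n = 1191 − 229²/48 = 98.4792
Population variance = 98.4792 / 48 = 2.0516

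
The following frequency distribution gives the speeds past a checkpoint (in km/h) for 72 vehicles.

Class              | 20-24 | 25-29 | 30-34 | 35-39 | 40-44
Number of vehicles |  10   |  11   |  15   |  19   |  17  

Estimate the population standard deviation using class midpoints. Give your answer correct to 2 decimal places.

6.75

Midpoints: 22, 27, 32, 37, 42
n = 72, Σfm = 2414, mean = 33.5278
Σfm² = 84218
Σf(m − x̄)² = Σfm² − (Σfm)²/n = 84218 − 2414²/72 = 3281.9444
Population variance = 3281.9444 / 72 = 45.5826
Standard deviation = √45.5826 = 6.7515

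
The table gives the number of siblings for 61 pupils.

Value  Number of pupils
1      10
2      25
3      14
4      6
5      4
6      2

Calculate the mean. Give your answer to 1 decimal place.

Values: 1, 2, 3, 4, 5, 6
Σfx = 10×1 + 25×2 + 14×3 + 6×4 + 4×5 + 2×6 = 158
n = Σf = 61
Mean = 158 / 61 = 2.5902

2.6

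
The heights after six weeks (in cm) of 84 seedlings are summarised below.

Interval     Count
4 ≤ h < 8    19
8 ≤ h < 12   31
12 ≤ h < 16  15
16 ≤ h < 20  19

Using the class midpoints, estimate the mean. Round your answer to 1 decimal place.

Midpoints: 6, 10, 14, 18
Σfm = 19×6 + 31×10 + 15×14 + 19×18 = 976
n = Σf = 84
Mean = 976 / 84 = 11.6190

11.6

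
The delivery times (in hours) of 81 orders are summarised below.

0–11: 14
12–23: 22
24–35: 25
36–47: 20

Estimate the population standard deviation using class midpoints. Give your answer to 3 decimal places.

Midpoints: 5.5, 17.5, 29.5, 41.5
n = 81, Σfm = 2029.5, mean = 25.0556
Σfm² = 63362.25
Σf(m − x̄)² = Σfm² − (Σfm)²/n = 63362.25 − 2029.5²/81 = 12512.0000
Population variance = 12512.0000 / 81 = 154.4691
Standard deviation = √154.4691 = 12.4286

12.429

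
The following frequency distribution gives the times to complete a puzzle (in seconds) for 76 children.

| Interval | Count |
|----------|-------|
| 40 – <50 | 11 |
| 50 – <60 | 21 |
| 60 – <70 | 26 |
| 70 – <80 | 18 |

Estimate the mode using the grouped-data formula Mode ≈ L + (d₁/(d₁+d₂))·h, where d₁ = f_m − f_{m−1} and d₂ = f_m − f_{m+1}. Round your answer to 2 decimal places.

63.85

Modal class: 60 – <70 (highest frequency 26).
d₁ = 26 − 21 = 5, d₂ = 26 − 18 = 8
Mode ≈ 60 + (5/(5+8)) × 10 = 60 + 3.8462 = 63.8462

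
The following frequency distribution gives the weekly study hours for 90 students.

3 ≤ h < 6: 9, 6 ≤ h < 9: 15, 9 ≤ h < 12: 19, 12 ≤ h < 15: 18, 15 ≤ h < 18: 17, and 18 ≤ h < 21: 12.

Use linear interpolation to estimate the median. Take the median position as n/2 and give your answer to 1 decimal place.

Cumulative frequencies: 9, 24, 43, 61, 78, 90
n = 90; position = n/2 = 45.
This falls in the class 12 ≤ h < 15: L = 12, F = 43, f = 18, h = 3.
Median ≈ 12 + ((45 − 43) / 18) × 3 = 12.3333

12.3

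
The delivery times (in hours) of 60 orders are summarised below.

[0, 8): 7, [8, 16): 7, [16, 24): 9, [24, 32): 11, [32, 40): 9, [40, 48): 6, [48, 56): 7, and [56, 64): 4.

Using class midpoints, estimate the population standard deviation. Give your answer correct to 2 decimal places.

Midpoints: 4, 12, 20, 28, 36, 44, 52, 60
n = 60, Σfm = 1792, mean = 29.8667
Σfm² = 69952
Σf(m − x̄)² = Σfm² − (Σfm)²/n = 69952 − 1792²/60 = 16430.9333
Population variance = 16430.9333 / 60 = 273.8489
Standard deviation = √273.8489 = 16.5484

16.55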